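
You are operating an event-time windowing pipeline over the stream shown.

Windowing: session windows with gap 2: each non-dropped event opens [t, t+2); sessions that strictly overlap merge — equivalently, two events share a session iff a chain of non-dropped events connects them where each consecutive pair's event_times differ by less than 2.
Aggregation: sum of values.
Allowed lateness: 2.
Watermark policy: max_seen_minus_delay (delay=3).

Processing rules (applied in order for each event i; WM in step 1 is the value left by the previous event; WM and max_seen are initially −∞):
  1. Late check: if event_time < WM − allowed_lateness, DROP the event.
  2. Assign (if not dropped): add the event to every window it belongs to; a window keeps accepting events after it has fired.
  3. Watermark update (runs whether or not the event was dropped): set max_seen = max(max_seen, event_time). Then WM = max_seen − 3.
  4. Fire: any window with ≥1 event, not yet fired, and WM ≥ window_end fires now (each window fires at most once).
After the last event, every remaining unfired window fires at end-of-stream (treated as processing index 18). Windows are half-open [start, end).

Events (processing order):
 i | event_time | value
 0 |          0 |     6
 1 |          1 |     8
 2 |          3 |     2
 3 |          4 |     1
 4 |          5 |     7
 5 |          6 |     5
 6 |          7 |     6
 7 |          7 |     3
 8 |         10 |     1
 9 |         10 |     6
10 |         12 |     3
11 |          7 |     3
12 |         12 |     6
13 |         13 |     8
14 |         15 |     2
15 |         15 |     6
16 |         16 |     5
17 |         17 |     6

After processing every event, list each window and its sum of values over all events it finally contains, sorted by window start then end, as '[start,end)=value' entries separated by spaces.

i=0 t=0 v=6: → [0,2); WM=-3
i=1 t=1 v=8: → [0,3); WM=-2
i=2 t=3 v=2: → [3,5); WM=0
i=3 t=4 v=1: → [3,6); WM=1
i=4 t=5 v=7: → [3,7); WM=2
i=5 t=6 v=5: → [3,8); WM=3
i=6 t=7 v=6: → [3,9); WM=4
i=7 t=7 v=3: → [3,9); WM=4
i=8 t=10 v=1: → [10,12); WM=7
i=9 t=10 v=6: → [10,12); WM=7
i=10 t=12 v=3: → [12,14); WM=9
i=11 t=7 v=3: → [3,9); WM=9
i=12 t=12 v=6: → [12,14); WM=9
i=13 t=13 v=8: → [12,15); WM=10
i=14 t=15 v=2: → [15,17); WM=12
i=15 t=15 v=6: → [15,17); WM=12
i=16 t=16 v=5: → [15,18); WM=13
i=17 t=17 v=6: → [15,19); WM=14

[0,3)=14 [3,9)=27 [10,12)=7 [12,15)=17 [15,19)=19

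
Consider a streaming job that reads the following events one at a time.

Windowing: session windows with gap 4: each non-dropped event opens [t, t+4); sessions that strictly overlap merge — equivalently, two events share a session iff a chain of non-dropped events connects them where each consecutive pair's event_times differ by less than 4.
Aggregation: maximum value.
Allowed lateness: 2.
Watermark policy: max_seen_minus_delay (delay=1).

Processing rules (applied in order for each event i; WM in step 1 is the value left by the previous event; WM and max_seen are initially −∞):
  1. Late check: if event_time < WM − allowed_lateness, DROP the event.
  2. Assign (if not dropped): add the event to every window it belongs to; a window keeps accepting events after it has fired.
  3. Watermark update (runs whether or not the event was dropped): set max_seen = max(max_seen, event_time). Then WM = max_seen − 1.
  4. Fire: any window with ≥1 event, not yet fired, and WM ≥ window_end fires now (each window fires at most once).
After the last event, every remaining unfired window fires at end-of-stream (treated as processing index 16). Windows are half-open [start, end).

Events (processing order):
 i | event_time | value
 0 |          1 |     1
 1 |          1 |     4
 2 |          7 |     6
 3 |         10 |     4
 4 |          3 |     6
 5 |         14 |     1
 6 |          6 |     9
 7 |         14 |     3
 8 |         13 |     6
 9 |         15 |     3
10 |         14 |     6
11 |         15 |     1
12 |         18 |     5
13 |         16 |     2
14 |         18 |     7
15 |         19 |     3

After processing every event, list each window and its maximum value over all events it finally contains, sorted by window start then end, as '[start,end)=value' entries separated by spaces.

i=0 t=1 v=1: → [1,5); WM=0
i=1 t=1 v=4: → [1,5); WM=0
i=2 t=7 v=6: → [7,11); WM=6
i=3 t=10 v=4: → [7,14); WM=9
i=4 t=3 v=6: DROP (t<9-2); WM=9
i=5 t=14 v=1: → [14,18); WM=13
i=6 t=6 v=9: DROP (t<13-2); WM=13
i=7 t=14 v=3: → [14,18); WM=13
i=8 t=13 v=6: → [7,18); WM=13
i=9 t=15 v=3: → [7,19); WM=14
i=10 t=14 v=6: → [7,19); WM=14
i=11 t=15 v=1: → [7,19); WM=14
i=12 t=18 v=5: → [7,22); WM=17
i=13 t=16 v=2: → [7,22); WM=17
i=14 t=18 v=7: → [7,22); WM=17
i=15 t=19 v=3: → [7,23); WM=18

[1,5)=4 [7,23)=7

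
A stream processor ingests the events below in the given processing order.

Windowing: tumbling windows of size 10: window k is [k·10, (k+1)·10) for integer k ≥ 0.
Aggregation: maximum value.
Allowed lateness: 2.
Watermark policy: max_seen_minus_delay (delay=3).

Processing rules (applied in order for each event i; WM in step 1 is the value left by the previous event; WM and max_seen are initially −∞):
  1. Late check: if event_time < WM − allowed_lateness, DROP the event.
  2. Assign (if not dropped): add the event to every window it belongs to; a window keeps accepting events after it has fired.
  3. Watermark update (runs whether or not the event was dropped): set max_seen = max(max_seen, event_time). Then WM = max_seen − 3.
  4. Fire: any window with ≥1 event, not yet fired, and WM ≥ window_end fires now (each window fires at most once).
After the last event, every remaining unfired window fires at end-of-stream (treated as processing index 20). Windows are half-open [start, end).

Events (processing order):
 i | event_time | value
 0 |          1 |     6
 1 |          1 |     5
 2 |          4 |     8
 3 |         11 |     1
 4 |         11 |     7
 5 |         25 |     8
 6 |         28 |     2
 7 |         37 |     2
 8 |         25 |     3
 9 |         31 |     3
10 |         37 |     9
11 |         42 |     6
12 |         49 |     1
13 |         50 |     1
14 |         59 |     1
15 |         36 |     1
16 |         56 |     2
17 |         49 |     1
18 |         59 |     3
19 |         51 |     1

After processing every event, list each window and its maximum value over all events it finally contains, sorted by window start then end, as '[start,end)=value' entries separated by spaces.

i=0 t=1 v=6: → [0,10); WM=-2
i=1 t=1 v=5: → [0,10); WM=-2
i=2 t=4 v=8: → [0,10); WM=1
i=3 t=11 v=1: → [10,20); WM=8
i=4 t=11 v=7: → [10,20); WM=8
i=5 t=25 v=8: → [20,30); WM=22; [0,10) fires=8 [10,20) fires=7
i=6 t=28 v=2: → [20,30); WM=25
i=7 t=37 v=2: → [30,40); WM=34; [20,30) fires=8
i=8 t=25 v=3: DROP (t<34-2); WM=34
i=9 t=31 v=3: DROP (t<34-2); WM=34
i=10 t=37 v=9: → [30,40); WM=34
i=11 t=42 v=6: → [40,50); WM=39
i=12 t=49 v=1: → [40,50); WM=46; [30,40) fires=9
i=13 t=50 v=1: → [50,60); WM=47
i=14 t=59 v=1: → [50,60); WM=56; [40,50) fires=6
i=15 t=36 v=1: DROP (t<56-2); WM=56
i=16 t=56 v=2: → [50,60); WM=56
i=17 t=49 v=1: DROP (t<56-2); WM=56
i=18 t=59 v=3: → [50,60); WM=56
i=19 t=51 v=1: DROP (t<56-2); WM=56

[0,10)=8 [10,20)=7 [20,30)=8 [30,40)=9 [40,50)=6 [50,60)=3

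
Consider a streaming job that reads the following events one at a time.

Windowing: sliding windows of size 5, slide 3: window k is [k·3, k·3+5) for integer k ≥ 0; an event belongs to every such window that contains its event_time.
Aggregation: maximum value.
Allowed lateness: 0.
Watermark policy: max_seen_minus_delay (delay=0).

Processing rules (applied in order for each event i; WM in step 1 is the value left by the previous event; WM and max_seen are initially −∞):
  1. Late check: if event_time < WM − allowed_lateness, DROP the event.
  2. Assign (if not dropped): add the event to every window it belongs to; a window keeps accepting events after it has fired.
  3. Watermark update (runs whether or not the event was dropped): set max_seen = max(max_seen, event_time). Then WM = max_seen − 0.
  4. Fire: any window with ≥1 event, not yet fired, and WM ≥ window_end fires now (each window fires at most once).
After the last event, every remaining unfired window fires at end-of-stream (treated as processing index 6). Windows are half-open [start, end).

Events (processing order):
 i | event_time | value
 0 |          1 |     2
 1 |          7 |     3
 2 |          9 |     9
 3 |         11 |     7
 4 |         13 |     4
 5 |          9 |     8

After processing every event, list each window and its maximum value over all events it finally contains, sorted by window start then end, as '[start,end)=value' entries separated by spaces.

[0,5)=2 [3,8)=3 [6,11)=9 [9,14)=9 [12,17)=4

i=0 t=1 v=2: → [0,5); WM=1
i=1 t=7 v=3: → [6,11),[3,8); WM=7; [0,5) fires=2
i=2 t=9 v=9: → [9,14),[6,11); WM=9; [3,8) fires=3
i=3 t=11 v=7: → [9,14); WM=11; [6,11) fires=9
i=4 t=13 v=4: → [12,17),[9,14); WM=13
i=5 t=9 v=8: DROP (t<13-0); WM=13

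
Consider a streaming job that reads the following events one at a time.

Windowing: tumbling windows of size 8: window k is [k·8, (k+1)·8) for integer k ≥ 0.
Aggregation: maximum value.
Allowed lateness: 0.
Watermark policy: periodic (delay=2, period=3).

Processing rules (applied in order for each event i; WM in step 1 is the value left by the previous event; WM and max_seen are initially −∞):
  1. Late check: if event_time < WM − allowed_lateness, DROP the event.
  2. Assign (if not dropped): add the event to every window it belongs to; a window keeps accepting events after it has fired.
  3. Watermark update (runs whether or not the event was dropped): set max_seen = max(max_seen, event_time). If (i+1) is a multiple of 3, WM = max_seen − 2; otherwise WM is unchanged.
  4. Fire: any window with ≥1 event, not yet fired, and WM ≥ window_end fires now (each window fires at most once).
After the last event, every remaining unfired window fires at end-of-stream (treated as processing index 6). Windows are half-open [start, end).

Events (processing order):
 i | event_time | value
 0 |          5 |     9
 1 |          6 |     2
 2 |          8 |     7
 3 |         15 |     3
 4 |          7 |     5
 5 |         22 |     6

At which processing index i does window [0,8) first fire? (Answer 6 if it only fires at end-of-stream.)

5

i=0 t=5 v=9: → [0,8); WM=−∞
i=1 t=6 v=2: → [0,8); WM=−∞
i=2 t=8 v=7: → [8,16); WM=6
i=3 t=15 v=3: → [8,16); WM=6
i=4 t=7 v=5: → [0,8); WM=6
i=5 t=22 v=6: → [16,24); WM=20; [0,8) fires=9 [8,16) fires=7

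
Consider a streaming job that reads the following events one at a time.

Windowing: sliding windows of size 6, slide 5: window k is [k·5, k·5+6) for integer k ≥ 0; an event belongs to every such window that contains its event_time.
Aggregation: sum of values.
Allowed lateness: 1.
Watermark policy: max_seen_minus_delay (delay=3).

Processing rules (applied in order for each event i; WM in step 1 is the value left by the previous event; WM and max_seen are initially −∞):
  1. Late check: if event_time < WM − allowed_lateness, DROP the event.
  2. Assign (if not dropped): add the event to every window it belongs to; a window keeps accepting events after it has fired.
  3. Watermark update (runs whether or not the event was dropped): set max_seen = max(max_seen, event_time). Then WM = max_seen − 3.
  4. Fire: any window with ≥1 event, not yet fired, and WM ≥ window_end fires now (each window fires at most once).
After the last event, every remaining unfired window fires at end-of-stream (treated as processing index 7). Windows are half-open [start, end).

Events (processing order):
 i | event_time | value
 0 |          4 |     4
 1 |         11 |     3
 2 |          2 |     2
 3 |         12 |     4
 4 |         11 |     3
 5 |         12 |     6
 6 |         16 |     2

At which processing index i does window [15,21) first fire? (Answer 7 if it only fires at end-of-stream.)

i=0 t=4 v=4: → [0,6); WM=1
i=1 t=11 v=3: → [10,16); WM=8; [0,6) fires=4
i=2 t=2 v=2: DROP (t<8-1); WM=8
i=3 t=12 v=4: → [10,16); WM=9
i=4 t=11 v=3: → [10,16); WM=9
i=5 t=12 v=6: → [10,16); WM=9
i=6 t=16 v=2: → [15,21); WM=13

7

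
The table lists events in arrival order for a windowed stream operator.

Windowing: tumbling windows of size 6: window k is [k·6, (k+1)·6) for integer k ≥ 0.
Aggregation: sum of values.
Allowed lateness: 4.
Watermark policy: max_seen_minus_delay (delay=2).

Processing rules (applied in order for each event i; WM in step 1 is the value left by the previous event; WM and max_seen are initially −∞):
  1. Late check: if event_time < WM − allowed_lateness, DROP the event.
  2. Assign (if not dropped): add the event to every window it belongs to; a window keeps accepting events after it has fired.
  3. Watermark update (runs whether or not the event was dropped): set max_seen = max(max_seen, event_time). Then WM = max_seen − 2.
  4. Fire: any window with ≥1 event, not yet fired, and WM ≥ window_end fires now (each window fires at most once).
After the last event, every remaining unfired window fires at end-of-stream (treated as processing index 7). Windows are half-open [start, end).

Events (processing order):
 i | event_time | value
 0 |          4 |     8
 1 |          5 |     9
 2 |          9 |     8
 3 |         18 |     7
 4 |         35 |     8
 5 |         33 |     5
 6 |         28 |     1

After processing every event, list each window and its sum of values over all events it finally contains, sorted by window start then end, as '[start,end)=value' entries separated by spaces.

i=0 t=4 v=8: → [0,6); WM=2
i=1 t=5 v=9: → [0,6); WM=3
i=2 t=9 v=8: → [6,12); WM=7; [0,6) fires=17
i=3 t=18 v=7: → [18,24); WM=16; [6,12) fires=8
i=4 t=35 v=8: → [30,36); WM=33; [18,24) fires=7
i=5 t=33 v=5: → [30,36); WM=33
i=6 t=28 v=1: DROP (t<33-4); WM=33

[0,6)=17 [6,12)=8 [18,24)=7 [30,36)=13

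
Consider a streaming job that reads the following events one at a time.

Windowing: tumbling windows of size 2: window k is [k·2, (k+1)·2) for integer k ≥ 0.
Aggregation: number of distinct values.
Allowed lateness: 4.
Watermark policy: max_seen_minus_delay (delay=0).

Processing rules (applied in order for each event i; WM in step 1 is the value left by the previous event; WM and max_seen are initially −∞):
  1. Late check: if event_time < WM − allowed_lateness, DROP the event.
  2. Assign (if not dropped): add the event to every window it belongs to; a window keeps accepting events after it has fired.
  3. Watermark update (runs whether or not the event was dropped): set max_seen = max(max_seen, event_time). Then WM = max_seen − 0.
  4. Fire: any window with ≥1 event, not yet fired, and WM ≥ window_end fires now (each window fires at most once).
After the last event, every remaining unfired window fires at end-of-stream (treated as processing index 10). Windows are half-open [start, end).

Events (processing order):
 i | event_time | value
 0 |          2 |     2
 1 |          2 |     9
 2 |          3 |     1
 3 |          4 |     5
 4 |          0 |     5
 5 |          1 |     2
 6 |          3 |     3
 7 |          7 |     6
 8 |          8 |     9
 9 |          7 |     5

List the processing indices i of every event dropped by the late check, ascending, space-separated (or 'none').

i=0 t=2 v=2: → [2,4); WM=2
i=1 t=2 v=9: → [2,4); WM=2
i=2 t=3 v=1: → [2,4); WM=3
i=3 t=4 v=5: → [4,6); WM=4; [2,4) fires=3
i=4 t=0 v=5: → [0,2); WM=4; [0,2) fires=1
i=5 t=1 v=2: → [0,2); WM=4
i=6 t=3 v=3: → [2,4); WM=4
i=7 t=7 v=6: → [6,8); WM=7; [4,6) fires=1
i=8 t=8 v=9: → [8,10); WM=8; [6,8) fires=1
i=9 t=7 v=5: → [6,8); WM=8

none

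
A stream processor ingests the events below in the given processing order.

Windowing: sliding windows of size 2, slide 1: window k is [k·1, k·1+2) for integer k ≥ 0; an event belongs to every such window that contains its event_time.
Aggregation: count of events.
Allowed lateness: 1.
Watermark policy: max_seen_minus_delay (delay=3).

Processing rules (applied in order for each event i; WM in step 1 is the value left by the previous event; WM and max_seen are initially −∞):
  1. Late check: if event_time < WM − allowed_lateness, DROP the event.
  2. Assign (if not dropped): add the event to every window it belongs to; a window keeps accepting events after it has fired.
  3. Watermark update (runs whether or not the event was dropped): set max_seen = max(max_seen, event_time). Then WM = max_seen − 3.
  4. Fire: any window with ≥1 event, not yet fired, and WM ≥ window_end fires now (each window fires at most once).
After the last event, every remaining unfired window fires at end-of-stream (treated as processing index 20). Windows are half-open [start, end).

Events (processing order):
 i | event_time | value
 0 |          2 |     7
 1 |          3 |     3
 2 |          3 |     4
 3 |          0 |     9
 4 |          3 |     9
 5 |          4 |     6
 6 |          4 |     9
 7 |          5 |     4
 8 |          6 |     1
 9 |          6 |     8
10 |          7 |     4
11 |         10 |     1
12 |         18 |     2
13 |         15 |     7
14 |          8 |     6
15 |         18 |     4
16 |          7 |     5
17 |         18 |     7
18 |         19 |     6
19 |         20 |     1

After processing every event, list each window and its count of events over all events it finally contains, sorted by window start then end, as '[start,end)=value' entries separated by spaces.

[0,2)=1 [1,3)=1 [2,4)=4 [3,5)=5 [4,6)=3 [5,7)=3 [6,8)=3 [7,9)=1 [9,11)=1 [10,12)=1 [14,16)=1 [15,17)=1 [17,19)=3 [18,20)=4 [19,21)=2 [20,22)=1

i=0 t=2 v=7: → [2,4),[1,3); WM=-1
i=1 t=3 v=3: → [3,5),[2,4); WM=0
i=2 t=3 v=4: → [3,5),[2,4); WM=0
i=3 t=0 v=9: → [0,2); WM=0
i=4 t=3 v=9: → [3,5),[2,4); WM=0
i=5 t=4 v=6: → [4,6),[3,5); WM=1
i=6 t=4 v=9: → [4,6),[3,5); WM=1
i=7 t=5 v=4: → [5,7),[4,6); WM=2; [0,2) fires=1
i=8 t=6 v=1: → [6,8),[5,7); WM=3; [1,3) fires=1
i=9 t=6 v=8: → [6,8),[5,7); WM=3
i=10 t=7 v=4: → [7,9),[6,8); WM=4; [2,4) fires=4
i=11 t=10 v=1: → [10,12),[9,11); WM=7; [3,5) fires=5 [4,6) fires=3 [5,7) fires=3
i=12 t=18 v=2: → [18,20),[17,19); WM=15; [6,8) fires=3 [7,9) fires=1 [9,11) fires=1 [10,12) fires=1
i=13 t=15 v=7: → [15,17),[14,16); WM=15
i=14 t=8 v=6: DROP (t<15-1); WM=15
i=15 t=18 v=4: → [18,20),[17,19); WM=15
i=16 t=7 v=5: DROP (t<15-1); WM=15
i=17 t=18 v=7: → [18,20),[17,19); WM=15
i=18 t=19 v=6: → [19,21),[18,20); WM=16; [14,16) fires=1
i=19 t=20 v=1: → [20,22),[19,21); WM=17; [15,17) fires=1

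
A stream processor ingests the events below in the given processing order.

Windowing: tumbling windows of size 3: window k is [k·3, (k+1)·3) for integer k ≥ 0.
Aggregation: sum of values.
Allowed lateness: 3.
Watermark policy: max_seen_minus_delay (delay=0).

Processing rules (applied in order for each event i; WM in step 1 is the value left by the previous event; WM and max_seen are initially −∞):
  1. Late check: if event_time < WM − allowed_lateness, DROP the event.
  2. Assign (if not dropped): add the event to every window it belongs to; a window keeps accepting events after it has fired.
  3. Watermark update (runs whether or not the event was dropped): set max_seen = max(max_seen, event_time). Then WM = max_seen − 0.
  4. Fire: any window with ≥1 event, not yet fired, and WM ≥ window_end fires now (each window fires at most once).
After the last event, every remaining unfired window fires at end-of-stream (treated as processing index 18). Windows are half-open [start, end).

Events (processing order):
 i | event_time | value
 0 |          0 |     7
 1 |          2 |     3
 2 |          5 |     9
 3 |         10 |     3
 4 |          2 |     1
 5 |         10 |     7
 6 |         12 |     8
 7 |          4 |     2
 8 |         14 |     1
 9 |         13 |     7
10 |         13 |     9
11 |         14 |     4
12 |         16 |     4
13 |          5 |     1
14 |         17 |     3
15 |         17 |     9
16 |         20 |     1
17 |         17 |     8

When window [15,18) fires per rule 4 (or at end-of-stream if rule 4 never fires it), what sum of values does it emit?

16

i=0 t=0 v=7: → [0,3); WM=0
i=1 t=2 v=3: → [0,3); WM=2
i=2 t=5 v=9: → [3,6); WM=5; [0,3) fires=10
i=3 t=10 v=3: → [9,12); WM=10; [3,6) fires=9
i=4 t=2 v=1: DROP (t<10-3); WM=10
i=5 t=10 v=7: → [9,12); WM=10
i=6 t=12 v=8: → [12,15); WM=12; [9,12) fires=10
i=7 t=4 v=2: DROP (t<12-3); WM=12
i=8 t=14 v=1: → [12,15); WM=14
i=9 t=13 v=7: → [12,15); WM=14
i=10 t=13 v=9: → [12,15); WM=14
i=11 t=14 v=4: → [12,15); WM=14
i=12 t=16 v=4: → [15,18); WM=16; [12,15) fires=29
i=13 t=5 v=1: DROP (t<16-3); WM=16
i=14 t=17 v=3: → [15,18); WM=17
i=15 t=17 v=9: → [15,18); WM=17
i=16 t=20 v=1: → [18,21); WM=20; [15,18) fires=16
i=17 t=17 v=8: → [15,18); WM=20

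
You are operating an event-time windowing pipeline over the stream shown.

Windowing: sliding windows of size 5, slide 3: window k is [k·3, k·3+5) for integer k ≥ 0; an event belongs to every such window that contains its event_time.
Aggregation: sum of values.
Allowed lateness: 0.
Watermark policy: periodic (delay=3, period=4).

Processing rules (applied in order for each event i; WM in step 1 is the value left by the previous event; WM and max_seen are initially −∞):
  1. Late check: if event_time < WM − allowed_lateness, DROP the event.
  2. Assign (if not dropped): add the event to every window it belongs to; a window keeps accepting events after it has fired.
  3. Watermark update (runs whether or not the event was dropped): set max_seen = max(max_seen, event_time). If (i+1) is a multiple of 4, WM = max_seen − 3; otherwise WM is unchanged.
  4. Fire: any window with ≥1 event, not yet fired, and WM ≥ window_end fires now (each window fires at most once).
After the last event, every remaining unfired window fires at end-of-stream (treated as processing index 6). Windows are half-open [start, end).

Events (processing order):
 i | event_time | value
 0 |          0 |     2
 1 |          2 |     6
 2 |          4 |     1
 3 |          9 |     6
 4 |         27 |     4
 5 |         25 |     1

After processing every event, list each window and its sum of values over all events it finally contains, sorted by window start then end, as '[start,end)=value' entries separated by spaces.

i=0 t=0 v=2: → [0,5); WM=−∞
i=1 t=2 v=6: → [0,5); WM=−∞
i=2 t=4 v=1: → [3,8),[0,5); WM=−∞
i=3 t=9 v=6: → [9,14),[6,11); WM=6; [0,5) fires=9
i=4 t=27 v=4: → [27,32),[24,29); WM=6
i=5 t=25 v=1: → [24,29),[21,26); WM=6

[0,5)=9 [3,8)=1 [6,11)=6 [9,14)=6 [21,26)=1 [24,29)=5 [27,32)=4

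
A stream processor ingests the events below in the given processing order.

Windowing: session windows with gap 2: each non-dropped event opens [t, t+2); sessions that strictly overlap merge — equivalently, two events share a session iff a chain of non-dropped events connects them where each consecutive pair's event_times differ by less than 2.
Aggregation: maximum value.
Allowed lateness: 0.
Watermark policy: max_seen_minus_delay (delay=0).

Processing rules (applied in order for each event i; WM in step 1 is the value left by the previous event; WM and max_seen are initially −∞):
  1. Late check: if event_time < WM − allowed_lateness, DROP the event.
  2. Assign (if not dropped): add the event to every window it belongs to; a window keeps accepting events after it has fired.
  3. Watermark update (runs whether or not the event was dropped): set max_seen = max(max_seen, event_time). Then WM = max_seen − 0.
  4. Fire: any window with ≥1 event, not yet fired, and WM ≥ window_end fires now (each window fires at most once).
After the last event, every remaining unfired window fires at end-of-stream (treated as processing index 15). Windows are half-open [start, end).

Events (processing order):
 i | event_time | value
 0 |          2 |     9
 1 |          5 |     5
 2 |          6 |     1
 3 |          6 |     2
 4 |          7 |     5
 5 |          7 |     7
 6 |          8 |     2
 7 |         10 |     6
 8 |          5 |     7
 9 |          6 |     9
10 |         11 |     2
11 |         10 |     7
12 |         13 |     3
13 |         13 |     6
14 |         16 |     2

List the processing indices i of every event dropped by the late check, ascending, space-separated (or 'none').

8 9 11

i=0 t=2 v=9: → [2,4); WM=2
i=1 t=5 v=5: → [5,7); WM=5
i=2 t=6 v=1: → [5,8); WM=6
i=3 t=6 v=2: → [5,8); WM=6
i=4 t=7 v=5: → [5,9); WM=7
i=5 t=7 v=7: → [5,9); WM=7
i=6 t=8 v=2: → [5,10); WM=8
i=7 t=10 v=6: → [10,12); WM=10
i=8 t=5 v=7: DROP (t<10-0); WM=10
i=9 t=6 v=9: DROP (t<10-0); WM=10
i=10 t=11 v=2: → [10,13); WM=11
i=11 t=10 v=7: DROP (t<11-0); WM=11
i=12 t=13 v=3: → [13,15); WM=13
i=13 t=13 v=6: → [13,15); WM=13
i=14 t=16 v=2: → [16,18); WM=16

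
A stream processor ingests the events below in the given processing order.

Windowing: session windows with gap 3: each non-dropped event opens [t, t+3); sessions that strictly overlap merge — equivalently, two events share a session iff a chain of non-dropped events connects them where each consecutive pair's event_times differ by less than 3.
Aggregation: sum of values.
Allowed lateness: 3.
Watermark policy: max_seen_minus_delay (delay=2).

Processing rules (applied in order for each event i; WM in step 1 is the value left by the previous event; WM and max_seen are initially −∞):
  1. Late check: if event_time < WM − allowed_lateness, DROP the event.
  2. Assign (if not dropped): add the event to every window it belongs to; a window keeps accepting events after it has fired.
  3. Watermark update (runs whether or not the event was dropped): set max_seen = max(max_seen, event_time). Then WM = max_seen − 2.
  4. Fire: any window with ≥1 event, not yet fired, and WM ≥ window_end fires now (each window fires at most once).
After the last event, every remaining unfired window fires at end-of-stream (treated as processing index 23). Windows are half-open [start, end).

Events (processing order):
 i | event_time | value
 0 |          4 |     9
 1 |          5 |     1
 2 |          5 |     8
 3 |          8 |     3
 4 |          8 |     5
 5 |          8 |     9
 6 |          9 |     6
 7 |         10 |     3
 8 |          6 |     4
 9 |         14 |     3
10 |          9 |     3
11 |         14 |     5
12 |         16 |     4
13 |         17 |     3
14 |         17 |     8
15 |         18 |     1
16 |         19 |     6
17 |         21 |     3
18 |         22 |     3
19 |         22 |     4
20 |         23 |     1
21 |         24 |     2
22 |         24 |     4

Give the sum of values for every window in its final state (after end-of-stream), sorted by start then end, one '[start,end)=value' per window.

i=0 t=4 v=9: → [4,7); WM=2
i=1 t=5 v=1: → [4,8); WM=3
i=2 t=5 v=8: → [4,8); WM=3
i=3 t=8 v=3: → [8,11); WM=6
i=4 t=8 v=5: → [8,11); WM=6
i=5 t=8 v=9: → [8,11); WM=6
i=6 t=9 v=6: → [8,12); WM=7
i=7 t=10 v=3: → [8,13); WM=8
i=8 t=6 v=4: → [4,13); WM=8
i=9 t=14 v=3: → [14,17); WM=12
i=10 t=9 v=3: → [4,13); WM=12
i=11 t=14 v=5: → [14,17); WM=12
i=12 t=16 v=4: → [14,19); WM=14
i=13 t=17 v=3: → [14,20); WM=15
i=14 t=17 v=8: → [14,20); WM=15
i=15 t=18 v=1: → [14,21); WM=16
i=16 t=19 v=6: → [14,22); WM=17
i=17 t=21 v=3: → [14,24); WM=19
i=18 t=22 v=3: → [14,25); WM=20
i=19 t=22 v=4: → [14,25); WM=20
i=20 t=23 v=1: → [14,26); WM=21
i=21 t=24 v=2: → [14,27); WM=22
i=22 t=24 v=4: → [14,27); WM=22

[4,13)=51 [14,27)=47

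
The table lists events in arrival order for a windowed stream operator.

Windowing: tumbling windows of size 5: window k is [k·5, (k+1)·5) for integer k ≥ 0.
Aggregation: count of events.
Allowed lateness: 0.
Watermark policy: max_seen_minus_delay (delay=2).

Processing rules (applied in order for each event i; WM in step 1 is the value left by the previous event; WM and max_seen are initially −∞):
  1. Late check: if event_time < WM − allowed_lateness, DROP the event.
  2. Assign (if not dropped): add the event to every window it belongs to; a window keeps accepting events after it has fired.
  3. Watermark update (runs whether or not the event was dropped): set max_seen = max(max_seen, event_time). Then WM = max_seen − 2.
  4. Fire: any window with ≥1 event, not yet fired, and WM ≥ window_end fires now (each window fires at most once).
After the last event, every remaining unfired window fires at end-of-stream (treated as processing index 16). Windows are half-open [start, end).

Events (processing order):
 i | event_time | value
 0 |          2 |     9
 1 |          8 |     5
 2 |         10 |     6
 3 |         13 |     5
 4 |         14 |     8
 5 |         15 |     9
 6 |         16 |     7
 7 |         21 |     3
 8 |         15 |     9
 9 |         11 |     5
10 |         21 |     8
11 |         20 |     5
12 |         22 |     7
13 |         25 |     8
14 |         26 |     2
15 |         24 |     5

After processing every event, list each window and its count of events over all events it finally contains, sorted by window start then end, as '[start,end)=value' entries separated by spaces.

i=0 t=2 v=9: → [0,5); WM=0
i=1 t=8 v=5: → [5,10); WM=6; [0,5) fires=1
i=2 t=10 v=6: → [10,15); WM=8
i=3 t=13 v=5: → [10,15); WM=11; [5,10) fires=1
i=4 t=14 v=8: → [10,15); WM=12
i=5 t=15 v=9: → [15,20); WM=13
i=6 t=16 v=7: → [15,20); WM=14
i=7 t=21 v=3: → [20,25); WM=19; [10,15) fires=3
i=8 t=15 v=9: DROP (t<19-0); WM=19
i=9 t=11 v=5: DROP (t<19-0); WM=19
i=10 t=21 v=8: → [20,25); WM=19
i=11 t=20 v=5: → [20,25); WM=19
i=12 t=22 v=7: → [20,25); WM=20; [15,20) fires=2
i=13 t=25 v=8: → [25,30); WM=23
i=14 t=26 v=2: → [25,30); WM=24
i=15 t=24 v=5: → [20,25); WM=24

[0,5)=1 [5,10)=1 [10,15)=3 [15,20)=2 [20,25)=5 [25,30)=2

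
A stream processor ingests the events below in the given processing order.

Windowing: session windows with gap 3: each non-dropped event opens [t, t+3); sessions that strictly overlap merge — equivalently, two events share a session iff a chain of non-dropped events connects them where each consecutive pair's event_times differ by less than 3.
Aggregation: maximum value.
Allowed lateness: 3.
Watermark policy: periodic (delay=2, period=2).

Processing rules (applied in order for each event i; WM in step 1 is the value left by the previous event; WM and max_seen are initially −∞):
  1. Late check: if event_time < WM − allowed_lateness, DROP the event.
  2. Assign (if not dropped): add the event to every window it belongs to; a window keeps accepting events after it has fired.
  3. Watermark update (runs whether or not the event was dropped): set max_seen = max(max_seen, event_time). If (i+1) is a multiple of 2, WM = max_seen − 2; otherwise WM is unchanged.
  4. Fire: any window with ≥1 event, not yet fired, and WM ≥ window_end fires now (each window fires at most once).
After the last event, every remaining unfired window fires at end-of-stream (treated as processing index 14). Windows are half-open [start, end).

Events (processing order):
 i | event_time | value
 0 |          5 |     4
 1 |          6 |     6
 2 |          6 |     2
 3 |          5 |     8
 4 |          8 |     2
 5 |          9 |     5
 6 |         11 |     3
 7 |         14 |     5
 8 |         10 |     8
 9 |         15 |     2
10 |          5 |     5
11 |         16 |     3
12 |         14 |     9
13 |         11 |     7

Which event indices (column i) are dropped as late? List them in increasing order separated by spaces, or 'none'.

10

i=0 t=5 v=4: → [5,8); WM=−∞
i=1 t=6 v=6: → [5,9); WM=4
i=2 t=6 v=2: → [5,9); WM=4
i=3 t=5 v=8: → [5,9); WM=4
i=4 t=8 v=2: → [5,11); WM=4
i=5 t=9 v=5: → [5,12); WM=7
i=6 t=11 v=3: → [5,14); WM=7
i=7 t=14 v=5: → [14,17); WM=12
i=8 t=10 v=8: → [5,14); WM=12
i=9 t=15 v=2: → [14,18); WM=13
i=10 t=5 v=5: DROP (t<13-3); WM=13
i=11 t=16 v=3: → [14,19); WM=14
i=12 t=14 v=9: → [14,19); WM=14
i=13 t=11 v=7: → [5,14); WM=14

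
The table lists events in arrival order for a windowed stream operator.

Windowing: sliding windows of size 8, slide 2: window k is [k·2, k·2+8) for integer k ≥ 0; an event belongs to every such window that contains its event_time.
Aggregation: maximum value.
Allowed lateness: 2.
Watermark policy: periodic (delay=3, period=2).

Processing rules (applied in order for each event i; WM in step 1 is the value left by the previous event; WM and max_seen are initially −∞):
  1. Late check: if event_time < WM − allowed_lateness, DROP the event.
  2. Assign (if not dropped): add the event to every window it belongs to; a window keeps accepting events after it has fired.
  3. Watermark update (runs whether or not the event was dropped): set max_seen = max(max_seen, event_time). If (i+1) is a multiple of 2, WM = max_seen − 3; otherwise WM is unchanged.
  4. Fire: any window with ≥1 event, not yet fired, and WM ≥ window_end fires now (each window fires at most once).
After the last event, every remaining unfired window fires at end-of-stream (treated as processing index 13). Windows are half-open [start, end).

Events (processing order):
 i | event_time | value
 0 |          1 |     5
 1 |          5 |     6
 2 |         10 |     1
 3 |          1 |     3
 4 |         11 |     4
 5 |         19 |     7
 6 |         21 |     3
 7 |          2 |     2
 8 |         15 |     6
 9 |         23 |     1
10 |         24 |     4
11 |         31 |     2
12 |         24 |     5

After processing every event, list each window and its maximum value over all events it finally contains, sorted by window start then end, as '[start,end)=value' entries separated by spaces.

i=0 t=1 v=5: → [0,8); WM=−∞
i=1 t=5 v=6: → [4,12),[2,10),[0,8); WM=2
i=2 t=10 v=1: → [10,18),[8,16),[6,14),[4,12); WM=2
i=3 t=1 v=3: → [0,8); WM=7
i=4 t=11 v=4: → [10,18),[8,16),[6,14),[4,12); WM=7
i=5 t=19 v=7: → [18,26),[16,24),[14,22),[12,20); WM=16; [0,8) fires=6 [2,10) fires=6 [4,12) fires=6 [6,14) fires=4 [8,16) fires=4
i=6 t=21 v=3: → [20,28),[18,26),[16,24),[14,22); WM=16
i=7 t=2 v=2: DROP (t<16-2); WM=18; [10,18) fires=4
i=8 t=15 v=6: DROP (t<18-2); WM=18
i=9 t=23 v=1: → [22,30),[20,28),[18,26),[16,24); WM=20; [12,20) fires=7
i=10 t=24 v=4: → [24,32),[22,30),[20,28),[18,26); WM=20
i=11 t=31 v=2: → [30,38),[28,36),[26,34),[24,32); WM=28; [14,22) fires=7 [16,24) fires=7 [18,26) fires=7 [20,28) fires=4
i=12 t=24 v=5: DROP (t<28-2); WM=28

[0,8)=6 [2,10)=6 [4,12)=6 [6,14)=4 [8,16)=4 [10,18)=4 [12,20)=7 [14,22)=7 [16,24)=7 [18,26)=7 [20,28)=4 [22,30)=4 [24,32)=4 [26,34)=2 [28,36)=2 [30,38)=2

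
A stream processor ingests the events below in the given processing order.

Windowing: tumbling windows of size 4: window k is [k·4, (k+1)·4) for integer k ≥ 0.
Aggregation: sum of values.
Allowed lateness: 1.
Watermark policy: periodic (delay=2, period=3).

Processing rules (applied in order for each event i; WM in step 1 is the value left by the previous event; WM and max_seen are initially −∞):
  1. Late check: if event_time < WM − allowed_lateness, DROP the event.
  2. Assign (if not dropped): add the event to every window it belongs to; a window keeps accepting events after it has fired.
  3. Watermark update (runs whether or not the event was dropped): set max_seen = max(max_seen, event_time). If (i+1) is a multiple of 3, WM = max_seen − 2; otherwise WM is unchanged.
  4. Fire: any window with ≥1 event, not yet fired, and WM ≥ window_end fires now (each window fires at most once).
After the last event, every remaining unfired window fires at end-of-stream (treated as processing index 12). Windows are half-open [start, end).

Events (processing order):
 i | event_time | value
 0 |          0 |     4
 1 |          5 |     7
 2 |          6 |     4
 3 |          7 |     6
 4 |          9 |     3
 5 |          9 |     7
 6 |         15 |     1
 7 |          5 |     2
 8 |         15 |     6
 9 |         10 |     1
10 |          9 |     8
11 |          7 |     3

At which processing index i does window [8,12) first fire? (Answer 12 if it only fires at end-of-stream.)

i=0 t=0 v=4: → [0,4); WM=−∞
i=1 t=5 v=7: → [4,8); WM=−∞
i=2 t=6 v=4: → [4,8); WM=4; [0,4) fires=4
i=3 t=7 v=6: → [4,8); WM=4
i=4 t=9 v=3: → [8,12); WM=4
i=5 t=9 v=7: → [8,12); WM=7
i=6 t=15 v=1: → [12,16); WM=7
i=7 t=5 v=2: DROP (t<7-1); WM=7
i=8 t=15 v=6: → [12,16); WM=13; [4,8) fires=17 [8,12) fires=10
i=9 t=10 v=1: DROP (t<13-1); WM=13
i=10 t=9 v=8: DROP (t<13-1); WM=13
i=11 t=7 v=3: DROP (t<13-1); WM=13

8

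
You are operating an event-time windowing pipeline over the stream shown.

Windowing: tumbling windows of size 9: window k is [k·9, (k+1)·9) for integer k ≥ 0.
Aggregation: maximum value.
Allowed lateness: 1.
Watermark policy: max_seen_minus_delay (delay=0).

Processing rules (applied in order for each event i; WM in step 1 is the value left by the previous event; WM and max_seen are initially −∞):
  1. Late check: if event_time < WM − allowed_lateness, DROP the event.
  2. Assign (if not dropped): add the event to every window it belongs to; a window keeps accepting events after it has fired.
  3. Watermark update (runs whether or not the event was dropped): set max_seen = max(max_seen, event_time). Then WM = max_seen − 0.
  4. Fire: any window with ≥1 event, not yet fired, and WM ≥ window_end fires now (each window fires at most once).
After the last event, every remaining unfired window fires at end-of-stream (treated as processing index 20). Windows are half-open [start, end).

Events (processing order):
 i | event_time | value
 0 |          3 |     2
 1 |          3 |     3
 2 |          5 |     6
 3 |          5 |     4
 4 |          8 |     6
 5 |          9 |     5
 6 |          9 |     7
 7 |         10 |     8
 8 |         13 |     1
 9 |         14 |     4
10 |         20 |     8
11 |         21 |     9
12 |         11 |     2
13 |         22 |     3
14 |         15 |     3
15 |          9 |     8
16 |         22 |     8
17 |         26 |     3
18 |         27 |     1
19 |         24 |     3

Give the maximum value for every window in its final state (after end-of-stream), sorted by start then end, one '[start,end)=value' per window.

i=0 t=3 v=2: → [0,9); WM=3
i=1 t=3 v=3: → [0,9); WM=3
i=2 t=5 v=6: → [0,9); WM=5
i=3 t=5 v=4: → [0,9); WM=5
i=4 t=8 v=6: → [0,9); WM=8
i=5 t=9 v=5: → [9,18); WM=9; [0,9) fires=6
i=6 t=9 v=7: → [9,18); WM=9
i=7 t=10 v=8: → [9,18); WM=10
i=8 t=13 v=1: → [9,18); WM=13
i=9 t=14 v=4: → [9,18); WM=14
i=10 t=20 v=8: → [18,27); WM=20; [9,18) fires=8
i=11 t=21 v=9: → [18,27); WM=21
i=12 t=11 v=2: DROP (t<21-1); WM=21
i=13 t=22 v=3: → [18,27); WM=22
i=14 t=15 v=3: DROP (t<22-1); WM=22
i=15 t=9 v=8: DROP (t<22-1); WM=22
i=16 t=22 v=8: → [18,27); WM=22
i=17 t=26 v=3: → [18,27); WM=26
i=18 t=27 v=1: → [27,36); WM=27; [18,27) fires=9
i=19 t=24 v=3: DROP (t<27-1); WM=27

[0,9)=6 [9,18)=8 [18,27)=9 [27,36)=1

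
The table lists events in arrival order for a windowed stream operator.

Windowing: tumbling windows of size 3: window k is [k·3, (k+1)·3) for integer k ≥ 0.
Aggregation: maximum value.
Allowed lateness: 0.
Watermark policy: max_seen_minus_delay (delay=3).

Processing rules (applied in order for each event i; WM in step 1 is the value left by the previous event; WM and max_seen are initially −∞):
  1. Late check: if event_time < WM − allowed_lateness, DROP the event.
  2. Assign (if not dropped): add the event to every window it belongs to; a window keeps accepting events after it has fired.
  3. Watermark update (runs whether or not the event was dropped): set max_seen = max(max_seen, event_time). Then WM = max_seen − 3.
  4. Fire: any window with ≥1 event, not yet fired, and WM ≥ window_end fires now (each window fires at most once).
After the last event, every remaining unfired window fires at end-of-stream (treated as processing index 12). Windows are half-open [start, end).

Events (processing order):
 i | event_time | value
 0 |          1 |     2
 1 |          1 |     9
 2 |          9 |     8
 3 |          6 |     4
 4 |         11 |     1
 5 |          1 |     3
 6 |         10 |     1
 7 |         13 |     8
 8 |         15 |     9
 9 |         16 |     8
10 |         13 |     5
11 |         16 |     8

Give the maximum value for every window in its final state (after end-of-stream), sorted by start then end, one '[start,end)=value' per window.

[0,3)=9 [6,9)=4 [9,12)=8 [12,15)=8 [15,18)=9

i=0 t=1 v=2: → [0,3); WM=-2
i=1 t=1 v=9: → [0,3); WM=-2
i=2 t=9 v=8: → [9,12); WM=6; [0,3) fires=9
i=3 t=6 v=4: → [6,9); WM=6
i=4 t=11 v=1: → [9,12); WM=8
i=5 t=1 v=3: DROP (t<8-0); WM=8
i=6 t=10 v=1: → [9,12); WM=8
i=7 t=13 v=8: → [12,15); WM=10; [6,9) fires=4
i=8 t=15 v=9: → [15,18); WM=12; [9,12) fires=8
i=9 t=16 v=8: → [15,18); WM=13
i=10 t=13 v=5: → [12,15); WM=13
i=11 t=16 v=8: → [15,18); WM=13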